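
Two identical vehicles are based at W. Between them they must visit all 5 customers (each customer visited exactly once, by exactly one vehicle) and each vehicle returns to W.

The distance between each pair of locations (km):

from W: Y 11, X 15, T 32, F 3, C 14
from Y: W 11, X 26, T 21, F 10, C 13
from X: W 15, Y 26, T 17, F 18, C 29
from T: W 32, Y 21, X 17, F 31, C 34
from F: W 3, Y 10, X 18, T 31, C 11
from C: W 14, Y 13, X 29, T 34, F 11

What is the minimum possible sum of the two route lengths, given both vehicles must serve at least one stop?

86 km — the smallest possible combined total.

Try each way of splitting the stops between the two vehicles (each non-empty) and, for each split, find the best tour for each vehicle:
  {Y} + {X, T, F, C}: 22 + 80 = 102
  {X} + {Y, T, F, C}: 30 + 80 = 110
  {Y, X} + {T, F, C}: 52 + 80 = 132
  {T} + {Y, X, F, C}: 64 + 68 = 132
  {Y, T} + {X, F, C}: 64 + 58 = 122
  {X, T} + {Y, F, C}: 64 + 38 = 102
  … (15 splits in total)
  {F} + {Y, X, T, C}: 6 + 80 = 86  ← best
Best: vehicle 1 W → F → W = 6; vehicle 2 W → X → T → Y → C → W = 80; combined 86.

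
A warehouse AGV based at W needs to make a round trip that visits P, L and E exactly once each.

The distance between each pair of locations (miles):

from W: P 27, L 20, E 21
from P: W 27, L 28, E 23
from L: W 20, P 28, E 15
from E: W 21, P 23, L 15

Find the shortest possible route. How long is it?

Shortest round trip = 85 miles.

With 3 stops there are 3!/2 = 3 distinct round trips (a route and its reverse cost the same).
W→P→L→E→W: 27+28+15+21 = 91
W→P→E→L→W: 27+23+15+20 = 85
W→L→P→E→W: 20+28+23+21 = 92
The minimum is 85.
One optimal route: W → P → E → L → W (or its reverse).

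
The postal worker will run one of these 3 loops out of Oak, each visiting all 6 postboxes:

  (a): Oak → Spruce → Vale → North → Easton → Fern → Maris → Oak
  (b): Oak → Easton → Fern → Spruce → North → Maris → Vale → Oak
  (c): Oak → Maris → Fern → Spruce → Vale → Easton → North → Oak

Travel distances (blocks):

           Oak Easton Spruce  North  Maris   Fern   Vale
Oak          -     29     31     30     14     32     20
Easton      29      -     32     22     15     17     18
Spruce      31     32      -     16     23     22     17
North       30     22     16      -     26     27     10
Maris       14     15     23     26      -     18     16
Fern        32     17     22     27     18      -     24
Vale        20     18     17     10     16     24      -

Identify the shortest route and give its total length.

Shortest is (a), total 129 blocks.

(a): 31 + 17 + 10 + 22 + 17 + 18 + 14 = 129
(b): 29 + 17 + 22 + 16 + 26 + 16 + 20 = 146
(c): 14 + 18 + 22 + 17 + 18 + 22 + 30 = 141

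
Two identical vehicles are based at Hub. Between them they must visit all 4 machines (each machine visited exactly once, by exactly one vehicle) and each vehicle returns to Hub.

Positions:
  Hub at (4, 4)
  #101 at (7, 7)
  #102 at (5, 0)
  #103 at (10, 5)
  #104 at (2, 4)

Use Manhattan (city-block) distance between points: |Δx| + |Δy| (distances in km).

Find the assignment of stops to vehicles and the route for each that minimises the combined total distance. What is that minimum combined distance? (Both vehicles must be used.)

There are 2^3 − 1 = 7 ways to divide the 4 stops into two non-empty groups. For each, the best each vehicle can do is its own shortest tour through its group:
  {#101} + {#102, #103, #104}: 12 + 26 = 38
  {#102} + {#101, #103, #104}: 10 + 22 = 32
  {#101, #102} + {#103, #104}: 20 + 18 = 38
  {#103} + {#101, #102, #104}: 14 + 24 = 38
  {#101, #103} + {#102, #104}: 18 + 14 = 32
  {#102, #103} + {#101, #104}: 22 + 16 = 38
  … (7 splits in total)
  {#101, #102, #103} + {#104}: 26 + 4 = 30  ← best
Best: vehicle 1 Hub → #101 → #103 → #102 → Hub = 26; vehicle 2 Hub → #104 → Hub = 4; combined 30.

30 km — the smallest possible combined total.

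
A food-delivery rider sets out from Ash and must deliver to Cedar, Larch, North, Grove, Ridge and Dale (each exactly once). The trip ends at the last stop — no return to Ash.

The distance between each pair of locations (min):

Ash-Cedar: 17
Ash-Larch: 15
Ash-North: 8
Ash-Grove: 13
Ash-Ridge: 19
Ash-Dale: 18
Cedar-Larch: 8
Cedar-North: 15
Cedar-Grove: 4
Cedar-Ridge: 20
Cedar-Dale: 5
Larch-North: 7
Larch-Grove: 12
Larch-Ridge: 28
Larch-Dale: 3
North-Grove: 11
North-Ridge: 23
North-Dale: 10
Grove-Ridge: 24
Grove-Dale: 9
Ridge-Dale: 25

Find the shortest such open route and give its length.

There are 6! = 720 possible orderings.
Ash → Cedar → Larch → North → Grove → Ridge → Dale: 17+8+7+11+24+25 = 92
Ash → Cedar → Larch → North → Grove → Dale → Ridge: 17+8+7+11+9+25 = 77
Ash → Cedar → Larch → North → Ridge → Grove → Dale: 17+8+7+23+24+9 = 88
Ash → Cedar → Larch → North → Ridge → Dale → Grove: 17+8+7+23+25+9 = 89
Ash → Cedar → Larch → North → Dale → Grove → Ridge: 17+8+7+10+9+24 = 75
Ash → Cedar → Larch → North → Dale → Ridge → Grove: 17+8+7+10+25+24 = 91
Ash → Cedar → Larch → Grove → North → Ridge → Dale: 17+8+12+11+23+25 = 96
Ash → Cedar → Larch → Grove → North → Dale → Ridge: 17+8+12+11+10+25 = 83
… (712 more)
Ash → North → Larch → Dale → Cedar → Grove → Ridge: 8+7+3+5+4+24 = 51  ← best
The minimum is 51.
One shortest path: Ash → North → Larch → Dale → Cedar → Grove → Ridge.

Shortest open route: 51 min.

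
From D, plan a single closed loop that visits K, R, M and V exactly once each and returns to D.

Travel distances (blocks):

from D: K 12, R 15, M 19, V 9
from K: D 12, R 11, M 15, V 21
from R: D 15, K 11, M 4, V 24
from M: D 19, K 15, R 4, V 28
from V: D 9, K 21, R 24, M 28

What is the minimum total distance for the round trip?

D → K → R → M → V → D: 12+11+4+28+9 = 64
D → K → R → V → M → D: 12+11+24+28+19 = 94
D → K → M → R → V → D: 12+15+4+24+9 = 64
D → K → M → V → R → D: 12+15+28+24+15 = 94
D → K → V → R → M → D: 12+21+24+4+19 = 80
D → K → V → M → R → D: 12+21+28+4+15 = 80
D → R → K → M → V → D: 15+11+15+28+9 = 78
D → R → K → V → M → D: 15+11+21+28+19 = 94
D → R → M → K → V → D: 15+4+15+21+9 = 64
D → R → V → K → M → D: 15+24+21+15+19 = 94
D → M → K → R → V → D: 19+15+11+24+9 = 78
D → M → R → K → V → D: 19+4+11+21+9 = 64
The minimum is 64.
One optimal route: D → K → R → M → V → D (or its reverse).

64 blocks — the shortest possible round trip.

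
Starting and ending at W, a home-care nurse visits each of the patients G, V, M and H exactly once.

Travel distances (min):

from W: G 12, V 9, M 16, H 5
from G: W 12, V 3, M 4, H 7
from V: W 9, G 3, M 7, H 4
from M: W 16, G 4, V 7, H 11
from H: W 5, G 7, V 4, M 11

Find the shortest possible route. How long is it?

32 min — the shortest possible round trip.

With 4 stops there are 4!/2 = 12 distinct round trips (a route and its reverse cost the same).
W - G - V - M - H - W: 12+3+7+11+5 = 38
W - G - V - H - M - W: 12+3+4+11+16 = 46
W - G - M - V - H - W: 12+4+7+4+5 = 32
W - G - M - H - V - W: 12+4+11+4+9 = 40
W - G - H - V - M - W: 12+7+4+7+16 = 46
W - G - H - M - V - W: 12+7+11+7+9 = 46
W - V - G - M - H - W: 9+3+4+11+5 = 32
W - V - G - H - M - W: 9+3+7+11+16 = 46
W - V - M - G - H - W: 9+7+4+7+5 = 32
W - V - H - G - M - W: 9+4+7+4+16 = 40
W - M - G - V - H - W: 16+4+3+4+5 = 32
W - M - V - G - H - W: 16+7+3+7+5 = 38
The minimum is 32.
One optimal route: W → G → M → V → H → W (or its reverse).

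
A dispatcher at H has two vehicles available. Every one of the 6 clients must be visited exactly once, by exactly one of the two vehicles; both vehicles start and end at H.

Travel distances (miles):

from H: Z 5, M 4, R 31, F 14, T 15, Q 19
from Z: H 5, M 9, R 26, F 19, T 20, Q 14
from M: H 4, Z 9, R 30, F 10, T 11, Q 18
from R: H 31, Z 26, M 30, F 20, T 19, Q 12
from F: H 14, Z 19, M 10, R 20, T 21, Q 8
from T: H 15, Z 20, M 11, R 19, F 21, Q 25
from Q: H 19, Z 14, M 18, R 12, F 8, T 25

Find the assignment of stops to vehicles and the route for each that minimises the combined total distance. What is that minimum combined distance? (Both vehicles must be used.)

Check every non-empty split of the stops between the two vehicles; for each half take its own optimal tour:
  {Z} + {M, R, F, T, Q}: 10 + 68 = 78
  {M} + {Z, R, F, T, Q}: 8 + 78 = 86
  {Z, M} + {R, F, T, Q}: 18 + 68 = 86
  {R} + {Z, M, F, T, Q}: 62 + 63 = 125
  {Z, R} + {M, F, T, Q}: 62 + 62 = 124
  {M, R} + {Z, F, T, Q}: 65 + 63 = 128
  … (31 splits in total)
Best: vehicle 1 H → Z → H = 10; vehicle 2 H → M → F → Q → R → T → H = 68; combined 78.

Minimum combined distance: 78 miles.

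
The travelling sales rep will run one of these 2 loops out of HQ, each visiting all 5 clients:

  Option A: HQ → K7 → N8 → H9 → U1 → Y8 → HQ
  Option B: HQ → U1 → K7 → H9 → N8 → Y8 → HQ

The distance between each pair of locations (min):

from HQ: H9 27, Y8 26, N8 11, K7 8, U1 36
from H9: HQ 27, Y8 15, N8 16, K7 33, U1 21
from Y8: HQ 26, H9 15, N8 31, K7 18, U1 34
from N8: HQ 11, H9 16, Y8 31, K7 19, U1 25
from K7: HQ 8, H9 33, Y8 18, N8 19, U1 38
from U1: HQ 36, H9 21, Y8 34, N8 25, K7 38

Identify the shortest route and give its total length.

124 min — Option A is the shortest.

Option A: 8 + 19 + 16 + 21 + 34 + 26 = 124
Option B: 36 + 38 + 33 + 16 + 31 + 26 = 180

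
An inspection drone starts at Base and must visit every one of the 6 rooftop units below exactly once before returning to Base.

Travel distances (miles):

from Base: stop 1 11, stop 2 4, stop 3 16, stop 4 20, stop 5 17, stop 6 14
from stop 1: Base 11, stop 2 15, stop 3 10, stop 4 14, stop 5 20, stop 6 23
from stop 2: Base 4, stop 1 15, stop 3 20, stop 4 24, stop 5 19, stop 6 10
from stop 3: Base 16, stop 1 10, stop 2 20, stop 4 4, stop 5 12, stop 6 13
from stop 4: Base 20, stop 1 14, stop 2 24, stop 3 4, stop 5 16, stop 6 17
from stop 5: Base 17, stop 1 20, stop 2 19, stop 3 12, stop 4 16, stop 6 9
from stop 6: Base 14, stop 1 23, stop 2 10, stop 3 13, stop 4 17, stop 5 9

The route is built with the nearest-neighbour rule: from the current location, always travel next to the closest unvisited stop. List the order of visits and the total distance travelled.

At Base the remaining stops are stop 2 4, stop 1 11, stop 6 14, stop 3 16, stop 5 17, stop 4 20; go to stop 2.
At stop 2 the remaining stops are stop 6 10, stop 1 15, stop 5 19, stop 3 20, stop 4 24; go to stop 6.
At stop 6 the remaining stops are stop 5 9, stop 3 13, stop 4 17, stop 1 23; go to stop 5.
At stop 5 the remaining stops are stop 3 12, stop 4 16, stop 1 20; go to stop 3.
At stop 3 the remaining stops are stop 4 4, stop 1 10; go to stop 4.
At stop 4 the remaining stops are stop 1 14; go to stop 1.
Return stop 1→Base: 11.
Total = 4 + 10 + 9 + 12 + 4 + 14 + 11 = 64.

Nearest-neighbour total = 64 miles; route Base → stop 2 → stop 6 → stop 5 → stop 3 → stop 4 → stop 1 → Base.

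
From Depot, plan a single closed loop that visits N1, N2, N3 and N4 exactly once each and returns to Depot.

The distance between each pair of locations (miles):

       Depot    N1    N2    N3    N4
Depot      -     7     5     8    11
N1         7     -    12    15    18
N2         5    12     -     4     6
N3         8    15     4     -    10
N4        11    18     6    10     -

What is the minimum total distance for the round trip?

There are 12 distinct closed tours to check (reversals are equivalent).
Depot→N1→N2→N3→N4→Depot: 7+12+4+10+11 = 44
Depot→N1→N2→N4→N3→Depot: 7+12+6+10+8 = 43
Depot→N1→N3→N2→N4→Depot: 7+15+4+6+11 = 43
Depot→N1→N3→N4→N2→Depot: 7+15+10+6+5 = 43
Depot→N1→N4→N2→N3→Depot: 7+18+6+4+8 = 43
Depot→N1→N4→N3→N2→Depot: 7+18+10+4+5 = 44
Depot→N2→N1→N3→N4→Depot: 5+12+15+10+11 = 53
Depot→N2→N1→N4→N3→Depot: 5+12+18+10+8 = 53
Depot→N2→N3→N1→N4→Depot: 5+4+15+18+11 = 53
Depot→N2→N4→N1→N3→Depot: 5+6+18+15+8 = 52
Depot→N3→N1→N2→N4→Depot: 8+15+12+6+11 = 52
Depot→N3→N2→N1→N4→Depot: 8+4+12+18+11 = 53
The minimum is 43.
One optimal route: Depot → N1 → N2 → N4 → N3 → Depot (or its reverse).

Shortest round trip = 43 miles.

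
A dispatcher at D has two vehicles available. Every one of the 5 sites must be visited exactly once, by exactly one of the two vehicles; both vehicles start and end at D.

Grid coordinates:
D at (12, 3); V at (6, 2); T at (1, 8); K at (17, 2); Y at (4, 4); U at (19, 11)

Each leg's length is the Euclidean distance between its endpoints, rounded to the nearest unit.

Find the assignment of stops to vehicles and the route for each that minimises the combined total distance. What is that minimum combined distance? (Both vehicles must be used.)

51 — the smallest possible combined total.

Check every non-empty split of the stops between the two vehicles; for each half take its own optimal tour:
  {V} + {T, K, Y, U}: 12 + 45 = 57
  {T} + {V, K, Y, U}: 24 + 40 = 64
  {V, T} + {K, Y, U}: 26 + 39 = 65
  {K} + {V, T, Y, U}: 10 + 43 = 53
  {V, K} + {T, Y, U}: 22 + 42 = 64
  {T, K} + {V, Y, U}: 34 + 37 = 71
  … (15 splits in total)
  {V, T, Y} + {K, U}: 26 + 25 = 51  ← best
Best: vehicle 1 D → V → Y → T → D = 26; vehicle 2 D → K → U → D = 25; combined 51.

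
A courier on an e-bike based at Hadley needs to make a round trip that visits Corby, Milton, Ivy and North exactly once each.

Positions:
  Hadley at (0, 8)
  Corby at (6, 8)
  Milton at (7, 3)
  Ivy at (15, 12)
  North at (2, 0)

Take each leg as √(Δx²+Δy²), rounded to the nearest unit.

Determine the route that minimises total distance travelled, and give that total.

Minimum total distance: 42.

There are 12 distinct closed tours to check (reversals are equivalent).
Hadley - Corby - Milton - Ivy - North - Hadley: 6+5+12+18+8 = 49
Hadley - Corby - Milton - North - Ivy - Hadley: 6+5+6+18+16 = 51
Hadley - Corby - Ivy - Milton - North - Hadley: 6+10+12+6+8 = 42
Hadley - Corby - Ivy - North - Milton - Hadley: 6+10+18+6+9 = 49
Hadley - Corby - North - Milton - Ivy - Hadley: 6+9+6+12+16 = 49
Hadley - Corby - North - Ivy - Milton - Hadley: 6+9+18+12+9 = 54
Hadley - Milton - Corby - Ivy - North - Hadley: 9+5+10+18+8 = 50
Hadley - Milton - Corby - North - Ivy - Hadley: 9+5+9+18+16 = 57
Hadley - Milton - Ivy - Corby - North - Hadley: 9+12+10+9+8 = 48
Hadley - Milton - North - Corby - Ivy - Hadley: 9+6+9+10+16 = 50
Hadley - Ivy - Corby - Milton - North - Hadley: 16+10+5+6+8 = 45
Hadley - Ivy - Milton - Corby - North - Hadley: 16+12+5+9+8 = 50
The minimum is 42.
One optimal route: Hadley → Corby → Ivy → Milton → North → Hadley (or its reverse).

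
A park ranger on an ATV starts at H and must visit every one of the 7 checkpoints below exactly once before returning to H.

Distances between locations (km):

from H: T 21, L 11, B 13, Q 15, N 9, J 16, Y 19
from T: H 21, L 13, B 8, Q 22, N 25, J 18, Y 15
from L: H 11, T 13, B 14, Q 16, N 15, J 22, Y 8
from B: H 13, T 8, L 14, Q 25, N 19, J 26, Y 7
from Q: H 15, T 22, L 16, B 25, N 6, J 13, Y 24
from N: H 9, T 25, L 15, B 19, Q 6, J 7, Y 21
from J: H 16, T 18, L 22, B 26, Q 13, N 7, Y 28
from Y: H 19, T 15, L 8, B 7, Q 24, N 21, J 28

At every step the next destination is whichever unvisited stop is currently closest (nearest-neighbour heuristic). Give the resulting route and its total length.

80 km along H → N → Q → J → T → B → Y → L → H.

At H the remaining stops are N 9, L 11, B 13, Q 15, J 16, Y 19, T 21; go to N.
At N the remaining stops are Q 6, J 7, L 15, B 19, Y 21, T 25; go to Q.
At Q the remaining stops are J 13, L 16, T 22, Y 24, B 25; go to J.
At J the remaining stops are T 18, L 22, B 26, Y 28; go to T.
At T the remaining stops are B 8, L 13, Y 15; go to B.
At B the remaining stops are Y 7, L 14; go to Y.
At Y the remaining stops are L 8; go to L.
Return L→H: 11.
Total = 9 + 6 + 13 + 18 + 8 + 7 + 8 + 11 = 80.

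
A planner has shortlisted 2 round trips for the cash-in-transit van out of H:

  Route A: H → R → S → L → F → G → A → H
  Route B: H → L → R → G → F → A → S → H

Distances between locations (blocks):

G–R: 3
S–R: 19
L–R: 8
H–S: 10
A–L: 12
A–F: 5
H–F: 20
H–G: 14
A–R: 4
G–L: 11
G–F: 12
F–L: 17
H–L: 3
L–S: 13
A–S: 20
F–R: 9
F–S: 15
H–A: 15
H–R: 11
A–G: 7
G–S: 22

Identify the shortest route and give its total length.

Route A: 11 + 19 + 13 + 17 + 12 + 7 + 15 = 94
Route B: 3 + 8 + 3 + 12 + 5 + 20 + 10 = 61

61 blocks — Route B is the shortest.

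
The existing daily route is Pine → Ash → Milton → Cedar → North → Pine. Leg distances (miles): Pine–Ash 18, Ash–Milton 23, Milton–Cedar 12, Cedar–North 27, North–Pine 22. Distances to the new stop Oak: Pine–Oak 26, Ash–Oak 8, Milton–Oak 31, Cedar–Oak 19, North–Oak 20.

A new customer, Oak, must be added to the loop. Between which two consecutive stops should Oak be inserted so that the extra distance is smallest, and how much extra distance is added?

Adding 12 miles by placing Oak on the Cedar–North leg.

Insertion cost between consecutive stops i–j is d(i,Oak) + d(Oak,j) − d(i,j):
  between Pine and Ash: 26 + 8 − 18 = 16
  between Ash and Milton: 8 + 31 − 23 = 16
  between Milton and Cedar: 31 + 19 − 12 = 38
  between Cedar and North: 19 + 20 − 27 = 12
  between North and Pine: 20 + 26 − 22 = 24
Cheapest insertion is between Cedar and North, adding 12.
New total = 102 + 12 = 114.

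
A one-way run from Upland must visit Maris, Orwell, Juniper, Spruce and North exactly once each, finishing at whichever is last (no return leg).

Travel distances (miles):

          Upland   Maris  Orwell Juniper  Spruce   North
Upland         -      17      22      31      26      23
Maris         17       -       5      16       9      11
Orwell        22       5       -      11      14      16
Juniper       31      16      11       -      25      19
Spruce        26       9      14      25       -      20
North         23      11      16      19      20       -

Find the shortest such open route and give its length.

Minimum one-way distance = 67 miles.

There are 5! = 120 possible orderings.
Upland→Maris→Orwell→Juniper→Spruce→North: 17+5+11+25+20 = 78
Upland→Maris→Orwell→Juniper→North→Spruce: 17+5+11+19+20 = 72
Upland→Maris→Orwell→Spruce→Juniper→North: 17+5+14+25+19 = 80
Upland→Maris→Orwell→Spruce→North→Juniper: 17+5+14+20+19 = 75
Upland→Maris→Orwell→North→Juniper→Spruce: 17+5+16+19+25 = 82
Upland→Maris→Orwell→North→Spruce→Juniper: 17+5+16+20+25 = 83
Upland→Maris→Juniper→Orwell→Spruce→North: 17+16+11+14+20 = 78
Upland→Maris→Juniper→Orwell→North→Spruce: 17+16+11+16+20 = 80
Upland→Maris→Juniper→Spruce→Orwell→North: 17+16+25+14+16 = 88
Upland→Maris→Juniper→Spruce→North→Orwell: 17+16+25+20+16 = 94
Upland→Maris→Juniper→North→Orwell→Spruce: 17+16+19+16+14 = 82
Upland→Maris→Juniper→North→Spruce→Orwell: 17+16+19+20+14 = 86
Upland→Maris→Spruce→Orwell→Juniper→North: 17+9+14+11+19 = 70
Upland→Maris→Spruce→Orwell→North→Juniper: 17+9+14+16+19 = 75
… (106 more)
Upland→North→Juniper→Orwell→Maris→Spruce: 23+19+11+5+9 = 67  ← best
The minimum is 67.
One shortest path: Upland → North → Juniper → Orwell → Maris → Spruce.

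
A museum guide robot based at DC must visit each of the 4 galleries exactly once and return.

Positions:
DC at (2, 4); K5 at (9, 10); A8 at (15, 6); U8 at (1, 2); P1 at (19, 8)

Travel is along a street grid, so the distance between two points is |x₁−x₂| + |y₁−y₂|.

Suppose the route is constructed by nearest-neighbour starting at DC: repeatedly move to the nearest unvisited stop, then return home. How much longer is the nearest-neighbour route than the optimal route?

DC: U8=3, K5=13, A8=15, P1=21 ⇒ U8
U8: K5=16, A8=18, P1=24 ⇒ K5
K5: A8=10, P1=12 ⇒ A8
A8: P1=6 ⇒ P1
NN route DC → U8 → K5 → A8 → P1 → DC costs 56.
Optimal: DC → K5 → P1 → A8 → U8 → DC costs 52 (by enumerating all 12 distinct tours).
Excess = 56 − 52 = 4.

Excess over optimum: 4.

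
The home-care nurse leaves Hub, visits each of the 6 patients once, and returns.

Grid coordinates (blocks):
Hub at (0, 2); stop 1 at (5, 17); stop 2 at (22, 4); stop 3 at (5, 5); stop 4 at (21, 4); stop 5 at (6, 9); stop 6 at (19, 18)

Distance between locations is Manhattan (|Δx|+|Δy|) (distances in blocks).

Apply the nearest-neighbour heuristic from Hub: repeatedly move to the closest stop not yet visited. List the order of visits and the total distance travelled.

Total distance 78 blocks via the nearest-neighbour route Hub → stop 3 → stop 5 → stop 1 → stop 6 → stop 4 → stop 2 → Hub.

Hub → [stop 3:8 / stop 5:13 / stop 1:20 / stop 4:23 / stop 2:24 / stop 6:35] → stop 3 (8)
stop 3 → [stop 5:5 / stop 1:12 / stop 4:17 / stop 2:18 / stop 6:27] → stop 5 (5)
stop 5 → [stop 1:9 / stop 4:20 / stop 2:21 / stop 6:22] → stop 1 (9)
stop 1 → [stop 6:15 / stop 4:29 / stop 2:30] → stop 6 (15)
stop 6 → [stop 4:16 / stop 2:17] → stop 4 (16)
stop 4 → [stop 2:1] → stop 2 (1)
Return stop 2→Hub: 24.
Total = 8 + 5 + 9 + 15 + 16 + 1 + 24 = 78.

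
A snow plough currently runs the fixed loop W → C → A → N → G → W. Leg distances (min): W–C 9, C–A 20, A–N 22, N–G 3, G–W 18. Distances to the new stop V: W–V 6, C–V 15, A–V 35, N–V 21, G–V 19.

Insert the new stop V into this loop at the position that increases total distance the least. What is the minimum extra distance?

Adding 7 min by placing V on the G–W leg.

Insertion cost between consecutive stops i–j is d(i,V) + d(V,j) − d(i,j):
  between W and C: 6 + 15 − 9 = 12
  between C and A: 15 + 35 − 20 = 30
  between A and N: 35 + 21 − 22 = 34
  between N and G: 21 + 19 − 3 = 37
  between G and W: 19 + 6 − 18 = 7
Cheapest insertion is between G and W, adding 7.
New total = 72 + 7 = 79.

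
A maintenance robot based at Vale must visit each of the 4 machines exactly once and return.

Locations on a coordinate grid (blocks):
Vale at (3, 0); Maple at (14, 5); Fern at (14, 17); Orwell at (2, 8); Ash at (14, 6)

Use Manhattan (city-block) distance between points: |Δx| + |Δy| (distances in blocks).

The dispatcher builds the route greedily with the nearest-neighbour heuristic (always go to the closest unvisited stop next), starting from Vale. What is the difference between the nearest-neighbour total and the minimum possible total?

6 blocks longer than the optimal tour.

Vale: Orwell=9, Maple=16, Ash=17, Fern=28 ⇒ Orwell
Orwell: Ash=14, Maple=15, Fern=21 ⇒ Ash
Ash: Maple=1, Fern=11 ⇒ Maple
Maple: Fern=12 ⇒ Fern
NN route Vale → Orwell → Ash → Maple → Fern → Vale costs 64.
Optimal: Vale → Maple → Ash → Fern → Orwell → Vale costs 58 (by enumerating all 12 distinct tours).
Excess = 64 − 58 = 6.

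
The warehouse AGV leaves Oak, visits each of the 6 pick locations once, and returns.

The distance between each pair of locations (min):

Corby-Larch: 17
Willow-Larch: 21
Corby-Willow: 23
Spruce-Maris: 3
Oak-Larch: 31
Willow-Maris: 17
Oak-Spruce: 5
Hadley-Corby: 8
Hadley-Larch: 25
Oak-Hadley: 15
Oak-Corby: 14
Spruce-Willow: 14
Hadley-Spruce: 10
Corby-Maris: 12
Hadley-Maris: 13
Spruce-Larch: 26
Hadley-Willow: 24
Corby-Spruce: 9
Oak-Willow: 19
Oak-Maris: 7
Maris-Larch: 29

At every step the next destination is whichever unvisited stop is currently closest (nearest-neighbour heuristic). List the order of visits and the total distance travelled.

From Oak: distances to unvisited — Spruce=5, Maris=7, Corby=14, Hadley=15, Willow=19, Larch=31. Nearest is Spruce (5).
From Spruce: distances to unvisited — Maris=3, Corby=9, Hadley=10, Willow=14, Larch=26. Nearest is Maris (3).
From Maris: distances to unvisited — Corby=12, Hadley=13, Willow=17, Larch=29. Nearest is Corby (12).
From Corby: distances to unvisited — Hadley=8, Larch=17, Willow=23. Nearest is Hadley (8).
From Hadley: distances to unvisited — Willow=24, Larch=25. Nearest is Willow (24).
From Willow: distances to unvisited — Larch=21. Nearest is Larch (21).
Return Larch→Oak: 31.
Total = 5 + 3 + 12 + 8 + 24 + 21 + 31 = 104.

Total distance 104 min via the nearest-neighbour route Oak → Spruce → Maris → Corby → Hadley → Willow → Larch → Oak.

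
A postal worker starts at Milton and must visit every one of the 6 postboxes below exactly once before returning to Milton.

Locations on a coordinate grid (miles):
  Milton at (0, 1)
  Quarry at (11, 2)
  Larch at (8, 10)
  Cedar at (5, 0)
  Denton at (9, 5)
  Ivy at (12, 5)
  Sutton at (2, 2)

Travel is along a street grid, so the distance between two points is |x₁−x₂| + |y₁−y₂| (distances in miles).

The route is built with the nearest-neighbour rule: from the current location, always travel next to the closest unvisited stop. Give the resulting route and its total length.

Milton → [Sutton:3 / Cedar:6 / Quarry:12 / Denton:13 / Ivy:16 / Larch:17] → Sutton (3)
Sutton → [Cedar:5 / Quarry:9 / Denton:10 / Ivy:13 / Larch:14] → Cedar (5)
Cedar → [Quarry:8 / Denton:9 / Ivy:12 / Larch:13] → Quarry (8)
Quarry → [Ivy:4 / Denton:5 / Larch:11] → Ivy (4)
Ivy → [Denton:3 / Larch:9] → Denton (3)
Denton → [Larch:6] → Larch (6)
Return Larch→Milton: 17.
Total = 3 + 5 + 8 + 4 + 3 + 6 + 17 = 46.

Total distance 46 miles via the nearest-neighbour route Milton → Sutton → Cedar → Quarry → Ivy → Denton → Larch → Milton.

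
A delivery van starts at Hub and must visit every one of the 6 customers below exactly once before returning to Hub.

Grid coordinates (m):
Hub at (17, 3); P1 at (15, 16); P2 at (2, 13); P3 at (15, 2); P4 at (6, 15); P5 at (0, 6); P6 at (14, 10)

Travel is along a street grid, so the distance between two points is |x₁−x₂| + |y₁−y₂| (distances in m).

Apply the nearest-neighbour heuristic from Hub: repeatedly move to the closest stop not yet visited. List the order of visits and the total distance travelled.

64 m along Hub → P3 → P6 → P1 → P4 → P2 → P5 → Hub.

Hub → [P3:3 / P6:10 / P1:15 / P5:20 / P4:23 / P2:25] → P3 (3)
P3 → [P6:9 / P1:14 / P5:19 / P4:22 / P2:24] → P6 (9)
P6 → [P1:7 / P4:13 / P2:15 / P5:18] → P1 (7)
P1 → [P4:10 / P2:16 / P5:25] → P4 (10)
P4 → [P2:6 / P5:15] → P2 (6)
P2 → [P5:9] → P5 (9)
Return P5→Hub: 20.
Total = 3 + 9 + 7 + 10 + 6 + 9 + 20 = 64.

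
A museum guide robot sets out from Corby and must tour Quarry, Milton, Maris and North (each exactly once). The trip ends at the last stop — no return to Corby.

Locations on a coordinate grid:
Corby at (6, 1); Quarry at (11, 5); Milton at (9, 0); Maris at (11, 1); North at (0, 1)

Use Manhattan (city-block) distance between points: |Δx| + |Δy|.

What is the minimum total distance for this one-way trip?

There are 4! = 24 possible orderings.
Corby - Quarry - Milton - Maris - North: 9+7+3+11 = 30
Corby - Quarry - Milton - North - Maris: 9+7+10+11 = 37
Corby - Quarry - Maris - Milton - North: 9+4+3+10 = 26
Corby - Quarry - Maris - North - Milton: 9+4+11+10 = 34
Corby - Quarry - North - Milton - Maris: 9+15+10+3 = 37
Corby - Quarry - North - Maris - Milton: 9+15+11+3 = 38
Corby - Milton - Quarry - Maris - North: 4+7+4+11 = 26
Corby - Milton - Quarry - North - Maris: 4+7+15+11 = 37
Corby - Milton - Maris - Quarry - North: 4+3+4+15 = 26
Corby - Milton - Maris - North - Quarry: 4+3+11+15 = 33
Corby - Milton - North - Quarry - Maris: 4+10+15+4 = 33
Corby - Milton - North - Maris - Quarry: 4+10+11+4 = 29
Corby - Maris - Quarry - Milton - North: 5+4+7+10 = 26
Corby - Maris - Quarry - North - Milton: 5+4+15+10 = 34
… (10 more)
Corby - North - Milton - Maris - Quarry: 6+10+3+4 = 23  ← best
The minimum is 23.
One shortest path: Corby → North → Milton → Maris → Quarry.

Shortest open route: 23.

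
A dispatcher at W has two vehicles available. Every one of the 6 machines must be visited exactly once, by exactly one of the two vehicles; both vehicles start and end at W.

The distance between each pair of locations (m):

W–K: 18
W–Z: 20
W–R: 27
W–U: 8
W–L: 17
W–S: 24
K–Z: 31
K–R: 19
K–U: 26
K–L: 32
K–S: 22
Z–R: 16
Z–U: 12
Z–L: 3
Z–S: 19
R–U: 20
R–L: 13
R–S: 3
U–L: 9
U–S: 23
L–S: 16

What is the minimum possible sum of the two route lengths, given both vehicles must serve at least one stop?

95 m — the smallest possible combined total.

Try each way of splitting the stops between the two vehicles (each non-empty) and, for each split, find the best tour for each vehicle:
  {K} + {Z, R, U, L, S}: 36 + 63 = 99
  {Z} + {K, R, U, L, S}: 40 + 73 = 113
  {K, Z} + {R, U, L, S}: 69 + 57 = 126
  {R} + {K, Z, U, L, S}: 54 + 79 = 133
  {K, R} + {Z, U, L, S}: 64 + 63 = 127
  {Z, R} + {K, U, L, S}: 63 + 73 = 136
  … (31 splits in total)
  {U} + {K, Z, R, L, S}: 16 + 79 = 95  ← best
Best: vehicle 1 W → U → W = 16; vehicle 2 W → K → R → S → Z → L → W = 79; combined 95.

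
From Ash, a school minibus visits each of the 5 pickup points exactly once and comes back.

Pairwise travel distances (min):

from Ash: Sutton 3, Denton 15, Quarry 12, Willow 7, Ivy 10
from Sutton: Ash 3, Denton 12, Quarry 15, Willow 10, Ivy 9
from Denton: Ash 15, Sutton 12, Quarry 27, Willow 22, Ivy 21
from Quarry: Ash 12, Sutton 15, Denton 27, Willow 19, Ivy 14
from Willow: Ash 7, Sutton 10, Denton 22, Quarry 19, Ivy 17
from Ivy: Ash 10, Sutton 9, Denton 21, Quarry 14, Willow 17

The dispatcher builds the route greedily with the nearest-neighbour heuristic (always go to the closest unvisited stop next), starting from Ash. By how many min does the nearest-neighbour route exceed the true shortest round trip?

The nearest-neighbour route is 6 min longer than optimal.

Ash: Sutton=3, Willow=7, Ivy=10, Quarry=12, Denton=15 ⇒ Sutton
Sutton: Ivy=9, Willow=10, Denton=12, Quarry=15 ⇒ Ivy
Ivy: Quarry=14, Willow=17, Denton=21 ⇒ Quarry
Quarry: Willow=19, Denton=27 ⇒ Willow
Willow: Denton=22 ⇒ Denton
NN route Ash → Sutton → Ivy → Quarry → Willow → Denton → Ash costs 82.
Optimal: Ash → Sutton → Denton → Ivy → Quarry → Willow → Ash costs 76 (by enumerating all 60 distinct tours).
Excess = 82 − 76 = 6.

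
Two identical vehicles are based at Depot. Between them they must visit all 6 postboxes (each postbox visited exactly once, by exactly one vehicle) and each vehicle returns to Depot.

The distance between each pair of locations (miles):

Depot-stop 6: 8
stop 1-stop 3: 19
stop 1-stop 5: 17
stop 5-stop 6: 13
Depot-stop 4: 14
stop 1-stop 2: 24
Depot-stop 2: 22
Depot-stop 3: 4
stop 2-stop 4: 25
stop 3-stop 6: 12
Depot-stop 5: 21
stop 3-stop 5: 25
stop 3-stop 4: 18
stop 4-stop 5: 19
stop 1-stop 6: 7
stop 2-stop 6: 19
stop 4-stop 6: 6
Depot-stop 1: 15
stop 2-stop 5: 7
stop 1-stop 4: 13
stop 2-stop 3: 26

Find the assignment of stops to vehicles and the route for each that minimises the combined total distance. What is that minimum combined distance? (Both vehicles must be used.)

Check every non-empty split of the stops between the two vehicles; for each half take its own optimal tour:
  {stop 1} + {stop 2, stop 3, stop 4, stop 5, stop 6}: 30 + 70 = 100
  {stop 2} + {stop 1, stop 3, stop 4, stop 5, stop 6}: 44 + 73 = 117
  {stop 1, stop 2} + {stop 3, stop 4, stop 5, stop 6}: 61 + 62 = 123
  {stop 3} + {stop 1, stop 2, stop 4, stop 5, stop 6}: 8 + 73 = 81
  {stop 1, stop 3} + {stop 2, stop 4, stop 5, stop 6}: 38 + 62 = 100
  {stop 2, stop 3} + {stop 1, stop 4, stop 5, stop 6}: 52 + 65 = 117
  … (31 splits in total)
Best: vehicle 1 Depot → stop 3 → Depot = 8; vehicle 2 Depot → stop 2 → stop 5 → stop 1 → stop 4 → stop 6 → Depot = 73; combined 81.

81 miles — the smallest possible combined total.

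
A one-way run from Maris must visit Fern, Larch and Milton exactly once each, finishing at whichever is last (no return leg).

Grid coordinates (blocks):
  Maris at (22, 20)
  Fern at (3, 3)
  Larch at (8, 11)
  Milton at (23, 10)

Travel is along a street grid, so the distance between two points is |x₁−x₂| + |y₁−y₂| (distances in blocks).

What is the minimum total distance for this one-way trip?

Minimum one-way distance = 40 blocks.

There are 3! = 6 possible orderings.
Maris→Fern→Larch→Milton: 36+13+16 = 65
Maris→Fern→Milton→Larch: 36+27+16 = 79
Maris→Larch→Fern→Milton: 23+13+27 = 63
Maris→Larch→Milton→Fern: 23+16+27 = 66
Maris→Milton→Fern→Larch: 11+27+13 = 51
Maris→Milton→Larch→Fern: 11+16+13 = 40
The minimum is 40.
One shortest path: Maris → Milton → Larch → Fern.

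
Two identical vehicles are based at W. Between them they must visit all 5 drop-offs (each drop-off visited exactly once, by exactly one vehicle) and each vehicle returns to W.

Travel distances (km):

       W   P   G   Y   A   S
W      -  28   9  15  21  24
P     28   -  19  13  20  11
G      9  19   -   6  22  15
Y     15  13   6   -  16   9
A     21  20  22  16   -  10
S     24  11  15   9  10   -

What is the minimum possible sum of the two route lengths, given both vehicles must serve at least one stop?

There are 2^4 − 1 = 15 ways to divide the 5 stops into two non-empty groups. For each, the best each vehicle can do is its own shortest tour through its group:
  {P} + {G, Y, A, S}: 56 + 55 = 111
  {G} + {P, Y, A, S}: 18 + 70 = 88
  {P, G} + {Y, A, S}: 56 + 55 = 111
  {Y} + {P, G, A, S}: 30 + 70 = 100
  {P, Y} + {G, A, S}: 56 + 55 = 111
  {G, Y} + {P, A, S}: 30 + 70 = 100
  … (15 splits in total)
Best: vehicle 1 W → G → W = 18; vehicle 2 W → Y → P → S → A → W = 70; combined 88.

Minimum combined distance: 88 km.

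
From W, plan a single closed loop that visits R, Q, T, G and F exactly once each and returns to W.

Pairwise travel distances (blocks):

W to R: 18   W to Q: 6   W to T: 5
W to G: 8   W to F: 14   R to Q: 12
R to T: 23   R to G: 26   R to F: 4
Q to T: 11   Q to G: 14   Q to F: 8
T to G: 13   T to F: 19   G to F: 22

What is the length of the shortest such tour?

There are 60 distinct closed tours to check (reversals are equivalent).
W - R - Q - T - G - F - W: 18+12+11+13+22+14 = 90
W - R - Q - T - F - G - W: 18+12+11+19+22+8 = 90
W - R - Q - G - T - F - W: 18+12+14+13+19+14 = 90
W - R - Q - G - F - T - W: 18+12+14+22+19+5 = 90
W - R - Q - F - T - G - W: 18+12+8+19+13+8 = 78
W - R - Q - F - G - T - W: 18+12+8+22+13+5 = 78
W - R - T - Q - G - F - W: 18+23+11+14+22+14 = 102
W - R - T - Q - F - G - W: 18+23+11+8+22+8 = 90
W - R - T - G - Q - F - W: 18+23+13+14+8+14 = 90
W - R - T - G - F - Q - W: 18+23+13+22+8+6 = 90
W - R - T - F - Q - G - W: 18+23+19+8+14+8 = 90
W - R - T - F - G - Q - W: 18+23+19+22+14+6 = 102
W - R - G - Q - T - F - W: 18+26+14+11+19+14 = 102
W - R - G - Q - F - T - W: 18+26+14+8+19+5 = 90
… (46 more)
W - R - F - Q - T - G - W: 18+4+8+11+13+8 = 62  ← best
The minimum is 62.
One optimal route: W → R → F → Q → T → G → W (or its reverse).

Shortest round trip = 62 blocks.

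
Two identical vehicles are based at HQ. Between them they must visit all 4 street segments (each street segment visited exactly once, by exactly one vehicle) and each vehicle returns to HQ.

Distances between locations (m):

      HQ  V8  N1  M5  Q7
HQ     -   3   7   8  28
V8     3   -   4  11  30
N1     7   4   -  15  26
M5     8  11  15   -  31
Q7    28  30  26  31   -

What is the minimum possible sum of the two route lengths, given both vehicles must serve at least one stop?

Check every non-empty split of the stops between the two vehicles; for each half take its own optimal tour:
  {V8} + {N1, M5, Q7}: 6 + 72 = 78
  {N1} + {V8, M5, Q7}: 14 + 72 = 86
  {V8, N1} + {M5, Q7}: 14 + 67 = 81
  {M5} + {V8, N1, Q7}: 16 + 61 = 77
  {V8, M5} + {N1, Q7}: 22 + 61 = 83
  {N1, M5} + {V8, Q7}: 30 + 61 = 91
  … (7 splits in total)
Best: vehicle 1 HQ → M5 → HQ = 16; vehicle 2 HQ → V8 → N1 → Q7 → HQ = 61; combined 77.

Minimum combined distance: 77 m.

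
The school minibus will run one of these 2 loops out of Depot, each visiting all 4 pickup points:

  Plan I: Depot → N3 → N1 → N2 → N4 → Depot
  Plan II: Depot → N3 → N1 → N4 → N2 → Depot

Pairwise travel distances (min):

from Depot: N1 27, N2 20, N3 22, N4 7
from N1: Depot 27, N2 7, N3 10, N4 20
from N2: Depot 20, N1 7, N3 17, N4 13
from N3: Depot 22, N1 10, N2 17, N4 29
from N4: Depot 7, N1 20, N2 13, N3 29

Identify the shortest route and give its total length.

Plan I: 22 + 10 + 7 + 13 + 7 = 59
Plan II: 22 + 10 + 20 + 13 + 20 = 85

Shortest is Plan I, total 59 min.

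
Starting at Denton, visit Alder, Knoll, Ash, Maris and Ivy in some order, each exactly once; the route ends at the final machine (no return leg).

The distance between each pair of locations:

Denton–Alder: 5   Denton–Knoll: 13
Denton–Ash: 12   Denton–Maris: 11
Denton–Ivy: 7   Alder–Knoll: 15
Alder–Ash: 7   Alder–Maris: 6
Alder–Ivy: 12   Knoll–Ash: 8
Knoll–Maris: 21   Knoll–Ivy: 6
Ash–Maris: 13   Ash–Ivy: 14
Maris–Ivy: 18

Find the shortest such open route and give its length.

34 — the minimum one-way total.

There are 5! = 120 possible orderings.
Denton→Alder→Knoll→Ash→Maris→Ivy: 5+15+8+13+18 = 59
Denton→Alder→Knoll→Ash→Ivy→Maris: 5+15+8+14+18 = 60
Denton→Alder→Knoll→Maris→Ash→Ivy: 5+15+21+13+14 = 68
Denton→Alder→Knoll→Maris→Ivy→Ash: 5+15+21+18+14 = 73
Denton→Alder→Knoll→Ivy→Ash→Maris: 5+15+6+14+13 = 53
Denton→Alder→Knoll→Ivy→Maris→Ash: 5+15+6+18+13 = 57
Denton→Alder→Ash→Knoll→Maris→Ivy: 5+7+8+21+18 = 59
Denton→Alder→Ash→Knoll→Ivy→Maris: 5+7+8+6+18 = 44
Denton→Alder→Ash→Maris→Knoll→Ivy: 5+7+13+21+6 = 52
Denton→Alder→Ash→Maris→Ivy→Knoll: 5+7+13+18+6 = 49
Denton→Alder→Ash→Ivy→Knoll→Maris: 5+7+14+6+21 = 53
Denton→Alder→Ash→Ivy→Maris→Knoll: 5+7+14+18+21 = 65
Denton→Alder→Maris→Knoll→Ash→Ivy: 5+6+21+8+14 = 54
Denton→Alder→Maris→Knoll→Ivy→Ash: 5+6+21+6+14 = 52
… (106 more)
Denton→Ivy→Knoll→Ash→Alder→Maris: 7+6+8+7+6 = 34  ← best
The minimum is 34.
One shortest path: Denton → Ivy → Knoll → Ash → Alder → Maris.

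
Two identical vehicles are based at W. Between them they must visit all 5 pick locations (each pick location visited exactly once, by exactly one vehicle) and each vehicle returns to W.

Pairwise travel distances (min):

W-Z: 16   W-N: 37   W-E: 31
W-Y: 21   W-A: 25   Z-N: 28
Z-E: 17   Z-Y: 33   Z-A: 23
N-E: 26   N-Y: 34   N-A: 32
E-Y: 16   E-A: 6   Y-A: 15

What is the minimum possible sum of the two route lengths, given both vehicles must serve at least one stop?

Check every non-empty split of the stops between the two vehicles; for each half take its own optimal tour:
  {Z} + {N, E, Y, A}: 32 + 105 = 137
  {N} + {Z, E, Y, A}: 74 + 75 = 149
  {Z, N} + {E, Y, A}: 81 + 68 = 149
  {E} + {Z, N, Y, A}: 62 + 112 = 174
  {Z, E} + {N, Y, A}: 64 + 105 = 169
  {N, E} + {Z, Y, A}: 94 + 75 = 169
  … (15 splits in total)
Best: vehicle 1 W → Z → W = 32; vehicle 2 W → N → E → A → Y → W = 105; combined 137.

137 min — the smallest possible combined total.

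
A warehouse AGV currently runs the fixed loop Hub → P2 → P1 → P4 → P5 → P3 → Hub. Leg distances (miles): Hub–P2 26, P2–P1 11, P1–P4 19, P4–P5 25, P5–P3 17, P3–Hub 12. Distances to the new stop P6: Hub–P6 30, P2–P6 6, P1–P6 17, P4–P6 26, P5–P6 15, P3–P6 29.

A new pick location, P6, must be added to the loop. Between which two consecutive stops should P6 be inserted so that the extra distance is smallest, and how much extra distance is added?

+10 miles — insert P6 between Hub and P2.

Insertion cost between consecutive stops i–j is d(i,P6) + d(P6,j) − d(i,j):
  between Hub and P2: 30 + 6 − 26 = 10
  between P2 and P1: 6 + 17 − 11 = 12
  between P1 and P4: 17 + 26 − 19 = 24
  between P4 and P5: 26 + 15 − 25 = 16
  between P5 and P3: 15 + 29 − 17 = 27
  between P3 and Hub: 29 + 30 − 12 = 47
Cheapest insertion is between Hub and P2, adding 10.
New total = 110 + 10 = 120.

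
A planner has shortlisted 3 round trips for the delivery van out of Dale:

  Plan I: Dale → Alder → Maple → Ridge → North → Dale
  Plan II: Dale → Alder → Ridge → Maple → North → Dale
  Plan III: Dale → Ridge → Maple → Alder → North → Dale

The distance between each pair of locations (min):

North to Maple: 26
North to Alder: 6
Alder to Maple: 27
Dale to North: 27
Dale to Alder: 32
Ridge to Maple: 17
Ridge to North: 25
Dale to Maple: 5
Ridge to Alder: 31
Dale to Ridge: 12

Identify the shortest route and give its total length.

Plan I: 32 + 27 + 17 + 25 + 27 = 128
Plan II: 32 + 31 + 17 + 26 + 27 = 133
Plan III: 12 + 17 + 27 + 6 + 27 = 89

Shortest is Plan III, total 89 min.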